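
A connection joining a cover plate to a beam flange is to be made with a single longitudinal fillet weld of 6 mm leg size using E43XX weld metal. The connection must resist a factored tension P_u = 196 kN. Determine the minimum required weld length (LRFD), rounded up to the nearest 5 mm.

E43XX → F_EXX = 430 MPa.
Throat t_e = 0.707 × 6 = 4.242 mm.
φr_n = 0.75 × 0.6 × 430 × 4.242 × 10⁻³ = 0.8208 kN/mm.
L_req = P_u / φr_n = 196 / 0.8208 = 238.8 mm total.
Round up → use L = 240 mm.

L = 240 mm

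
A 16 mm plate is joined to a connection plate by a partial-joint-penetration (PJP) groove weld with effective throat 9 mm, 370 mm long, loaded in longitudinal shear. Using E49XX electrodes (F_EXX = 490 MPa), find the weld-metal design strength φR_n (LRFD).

Effective throat (given) t_e = 9 mm.
A_we = 9 × 370 = 3330 mm².
F_nw = 0.6 F_EXX = 294 MPa.
φR_n = 0.75 × 294 × 3330 × 10⁻³ = 734.3 kN.

φR_n ≈ 734 kN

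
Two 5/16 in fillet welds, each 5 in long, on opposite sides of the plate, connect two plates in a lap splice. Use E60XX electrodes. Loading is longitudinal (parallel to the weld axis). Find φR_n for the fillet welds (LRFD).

φR_n ≈ 59.7 kips

E60XX → F_EXX = 60 ksi.
Effective throat t_e = 0.707 × 0.3125 = 0.2209 in.
Total length L = 10 in; A_we = 0.2209 × 10 = 2.209 in².
F_nw = 0.6 F_EXX = 0.6 × 60 = 36 ksi.
φR_n = 0.75 × 36 × 2.209 = 59.65 kips.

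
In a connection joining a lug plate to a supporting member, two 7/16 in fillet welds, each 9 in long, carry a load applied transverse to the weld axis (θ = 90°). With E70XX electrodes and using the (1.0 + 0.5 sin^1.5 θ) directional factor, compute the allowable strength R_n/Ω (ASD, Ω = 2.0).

R_n/Ω ≈ 175 kips

E70XX → F_EXX = 70 ksi.
t_e = 0.707 × 0.4375 = 0.3093 in; A_we = 0.3093 × 18 = 5.568 in².
Directional factor: 1.0 + 0.5 sin^1.5(90°) = 1.5.
F_nw = 0.6 × 70 × 1.5 = 63 ksi.
R_n/Ω = (63 × 5.568) / 2.0 = 175.4 kips.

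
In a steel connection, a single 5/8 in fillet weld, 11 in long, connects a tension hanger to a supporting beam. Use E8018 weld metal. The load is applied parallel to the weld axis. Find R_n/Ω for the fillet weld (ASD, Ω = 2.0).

E80XX → F_EXX = 80 ksi.
Effective throat t_e = 0.707 × 0.625 = 0.4419 in.
Total length L = 11 in; A_we = 0.4419 × 11 = 4.861 in².
F_nw = 0.6 F_EXX = 0.6 × 80 = 48 ksi.
R_n = 48 × 4.861 = 233.3 kips; R_n/Ω = 233.3/2.0 = 116.7 kips.

R_n/Ω ≈ 117 kips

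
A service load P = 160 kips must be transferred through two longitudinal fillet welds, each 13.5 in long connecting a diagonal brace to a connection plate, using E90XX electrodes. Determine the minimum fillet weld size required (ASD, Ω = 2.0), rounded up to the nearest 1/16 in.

E90XX → F_EXX = 90 ksi.
Total weld length L = 27 in.
Required throat t_e = P × Ω / (0.6 F_EXX × L) = 160 × 2.0 / (0.6 × 90 × 27) = 0.2195 in.
Required leg w = t_e / 0.707 = 0.3104 in → use 5/16 in.

w = 5/16 in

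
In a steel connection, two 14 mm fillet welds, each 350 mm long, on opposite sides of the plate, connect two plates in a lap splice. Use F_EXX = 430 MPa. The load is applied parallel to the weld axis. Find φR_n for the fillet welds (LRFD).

φR_n ≈ 1340 kN

Effective throat t_e = 0.707 × 14 = 9.898 mm.
Total length L = 700 mm; A_we = 9.898 × 700 = 6929 mm².
F_nw = 0.6 F_EXX = 0.6 × 430 = 258 MPa.
φR_n = 0.75 × 258 × 6929 × 10⁻³ = 1341 kN.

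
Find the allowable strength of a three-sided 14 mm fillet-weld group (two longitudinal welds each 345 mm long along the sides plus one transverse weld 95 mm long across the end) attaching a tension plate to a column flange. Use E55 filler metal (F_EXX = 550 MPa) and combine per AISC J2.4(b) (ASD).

R_n/Ω ≈ 1280 kN

t_e = 0.707 × 14 = 9.898 mm.
R_nwl = 0.6 × 550 × 9.898 × 690 × 10⁻³ = 2254 kN (longitudinal, 2 welds).
R_nwt = 0.6 × 550 × 9.898 × 95 × 10⁻³ = 310.3 kN (transverse, base value).
(i) R_nwl + R_nwt = 2564 kN; (ii) 0.85 R_nwl + 1.5 R_nwt = 2381 kN.
R_n = max = 2564 kN [governs: (i)]; R_n/Ω = 1282 kN.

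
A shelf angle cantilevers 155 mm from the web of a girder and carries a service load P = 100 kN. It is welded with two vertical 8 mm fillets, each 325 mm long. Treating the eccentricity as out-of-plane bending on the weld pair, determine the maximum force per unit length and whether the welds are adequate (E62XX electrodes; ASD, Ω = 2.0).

E62XX → F_EXX = 620 MPa.
L_w = 2 × 325 = 650 mm; section modulus (unit throat) S = 2 × L²/6 = 35210 mm².
Direct shear f_v = P/L_w = 100×10³/650 = 153.8 N/mm.
Moment M = P × e = 100×10³ × 155 = 15500000 N·mm; bending f_b = M/S = 440.2 N/mm.
f_max = √(f_v² + f_b²) = √(153.8² + 440.2²) = 466.3 N/mm.
r_n/Ω = (1/2.0) × 0.6 × 620 × (0.707 × 8) = 1052 N/mm → adequate.

f_max ≈ 466 N/mm; adequate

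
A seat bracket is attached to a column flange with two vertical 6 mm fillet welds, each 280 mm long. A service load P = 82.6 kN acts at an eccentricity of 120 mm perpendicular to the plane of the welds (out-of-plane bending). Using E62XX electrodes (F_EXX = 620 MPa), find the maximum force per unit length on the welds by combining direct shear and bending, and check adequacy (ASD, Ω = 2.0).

L_w = 2 × 280 = 560 mm; section modulus (unit throat) S = 2 × L²/6 = 26130 mm².
Direct shear f_v = P/L_w = 82.6×10³/560 = 147.5 N/mm.
Moment M = P × e = 82.6×10³ × 120 = 9912000 N·mm; bending f_b = M/S = 379.3 N/mm.
f_max = √(f_v² + f_b²) = √(147.5² + 379.3²) = 407 N/mm.
r_n/Ω = (1/2.0) × 0.6 × 620 × (0.707 × 6) = 789 N/mm → adequate.

f_max ≈ 407 N/mm; adequate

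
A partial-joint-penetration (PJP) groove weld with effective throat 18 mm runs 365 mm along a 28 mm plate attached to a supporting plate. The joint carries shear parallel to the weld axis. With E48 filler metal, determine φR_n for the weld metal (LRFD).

E48XX → F_EXX = 480 MPa.
Effective throat (given) t_e = 18 mm.
A_we = 18 × 365 = 6570 mm².
F_nw = 0.6 F_EXX = 288 MPa.
φR_n = 0.75 × 288 × 6570 × 10⁻³ = 1419 kN.

φR_n ≈ 1420 kN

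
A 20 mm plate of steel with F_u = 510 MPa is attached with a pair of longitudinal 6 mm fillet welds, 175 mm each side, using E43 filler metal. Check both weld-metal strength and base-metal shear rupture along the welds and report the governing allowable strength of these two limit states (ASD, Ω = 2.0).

E43XX → F_EXX = 430 MPa.
t_e = 0.707 × 6 = 4.242 mm; L = 350 mm.
Weld metal: R_n/Ω = (1/2.0) × 0.6 × 430 × 4.242 × 350 × 10⁻³ = 191.5 kN.
Base metal (shear rupture): R_n/Ω = (1/2.0) × 0.6 × 510 × 20 × 350 × 10⁻³ = 1071 kN.
Governing: weld metal.

R_n/Ω ≈ 192 kN (weld metal governs)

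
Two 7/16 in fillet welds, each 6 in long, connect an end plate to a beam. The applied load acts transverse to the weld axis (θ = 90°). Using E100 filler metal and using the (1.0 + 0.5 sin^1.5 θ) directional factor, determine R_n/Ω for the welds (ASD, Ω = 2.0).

E100XX → F_EXX = 100 ksi.
t_e = 0.707 × 0.4375 = 0.3093 in; A_we = 0.3093 × 12 = 3.712 in².
Directional factor: 1.0 + 0.5 sin^1.5(90°) = 1.5.
F_nw = 0.6 × 100 × 1.5 = 90 ksi.
R_n/Ω = (90 × 3.712) / 2.0 = 167 kip.

R_n/Ω ≈ 167 kip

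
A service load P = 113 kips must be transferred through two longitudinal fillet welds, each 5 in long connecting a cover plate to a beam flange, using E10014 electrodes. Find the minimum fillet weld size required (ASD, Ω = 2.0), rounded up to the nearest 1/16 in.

w = 9/16 in

E100XX → F_EXX = 100 ksi.
Total weld length L = 10 in.
Required throat t_e = P × Ω / (0.6 F_EXX × L) = 113 × 2.0 / (0.6 × 100 × 10) = 0.3767 in.
Required leg w = t_e / 0.707 = 0.5328 in → use 9/16 in.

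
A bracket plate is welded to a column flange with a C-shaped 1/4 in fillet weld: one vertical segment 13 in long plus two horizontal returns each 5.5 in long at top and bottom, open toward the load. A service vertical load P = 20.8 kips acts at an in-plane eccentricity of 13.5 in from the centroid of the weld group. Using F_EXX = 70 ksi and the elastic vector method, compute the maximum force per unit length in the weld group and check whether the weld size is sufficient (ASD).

Total weld length L_w = 24 in. Treat welds as unit-width lines.
Centroid: x̄ = 2×5.5×2.75 / 24 = 1.26 in from the vertical weld.
Polar moment about centroid: J = I_x + I_y = [13³/12 + 2×5.5×6.5²] + [13×1.26² + 2(5.5³/12 + 5.5×1.49²)] = 720.6 in³.
Direct shear f_v = P/L_w = 20.8 / 24 = 0.8667 kip/in (vertical).
Torsion M = P·e = 20.8 × 13.5 = 280.8 kip·in.
Critical point at (x, y) = (4.24, 6.5) from centroid. f_tx = M·y/J = 2.533 kip/in; f_ty = M·x/J = 1.652 kip/in.
Resultant f_max = √[f_tx² + (f_v + f_ty)²] = √[2.533² + (0.8667 + 1.652)²] = 3.572 kip/in.
Capacity per unit length: r_n/Ω = (1/2.0) × 0.6 × 70 × (0.707 × 0.25) = 3.712 kip/in.
3.572 ≤ 3.712 → adequate.

f_max ≈ 3.57 kip/in; adequate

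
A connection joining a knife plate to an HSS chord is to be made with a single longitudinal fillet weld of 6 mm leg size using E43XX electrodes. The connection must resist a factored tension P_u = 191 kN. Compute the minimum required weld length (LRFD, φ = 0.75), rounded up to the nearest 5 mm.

L = 235 mm

E43XX → F_EXX = 430 MPa.
Throat t_e = 0.707 × 6 = 4.242 mm.
φr_n = 0.75 × 0.6 × 430 × 4.242 × 10⁻³ = 0.8208 kN/mm.
L_req = P_u / φr_n = 191 / 0.8208 = 232.7 mm total.
Round up → use L = 235 mm.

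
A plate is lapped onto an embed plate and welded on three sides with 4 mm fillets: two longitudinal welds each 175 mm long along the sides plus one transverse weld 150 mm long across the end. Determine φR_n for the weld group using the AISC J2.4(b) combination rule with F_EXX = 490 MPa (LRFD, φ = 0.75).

t_e = 0.707 × 4 = 2.828 mm.
R_nwl = 0.6 × 490 × 2.828 × 350 × 10⁻³ = 291 kN (longitudinal, 2 welds).
R_nwt = 0.6 × 490 × 2.828 × 150 × 10⁻³ = 124.7 kN (transverse, base value).
(i) R_nwl + R_nwt = 415.7 kN; (ii) 0.85 R_nwl + 1.5 R_nwt = 434.4 kN.
R_n = max = 434.4 kN [governs: (ii)]; φR_n = 325.8 kN.

φR_n ≈ 326 kN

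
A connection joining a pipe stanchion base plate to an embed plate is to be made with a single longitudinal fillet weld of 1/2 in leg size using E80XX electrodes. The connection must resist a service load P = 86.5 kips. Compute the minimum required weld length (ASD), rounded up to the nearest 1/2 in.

L = 10.5 in

E80XX → F_EXX = 80 ksi.
Throat t_e = 0.707 × 0.5 = 0.3535 in.
r_n/Ω = (0.6 × 80 × 0.3535) / 2.0 = 8.484 kip/in.
L_req = P / (r_n/Ω) = 86.5 / 8.484 = 10.2 in total.
Round up → use L = 10.5 in.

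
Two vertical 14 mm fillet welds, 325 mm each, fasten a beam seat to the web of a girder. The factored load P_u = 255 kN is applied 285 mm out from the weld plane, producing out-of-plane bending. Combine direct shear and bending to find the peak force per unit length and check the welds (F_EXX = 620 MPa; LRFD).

L_w = 2 × 325 = 650 mm; section modulus (unit throat) S = 2 × L²/6 = 35210 mm².
Direct shear f_v = P/L_w = 255×10³/650 = 392.3 N/mm.
Moment M = P × e = 255×10³ × 285 = 72675000 N·mm; bending f_b = M/S = 2064 N/mm.
f_max = √(f_v² + f_b²) = √(392.3² + 2064²) = 2101 N/mm.
φr_n = 0.75 × 0.6 × 620 × (0.707 × 14) = 2762 N/mm → adequate.

f_max ≈ 2100 N/mm; adequate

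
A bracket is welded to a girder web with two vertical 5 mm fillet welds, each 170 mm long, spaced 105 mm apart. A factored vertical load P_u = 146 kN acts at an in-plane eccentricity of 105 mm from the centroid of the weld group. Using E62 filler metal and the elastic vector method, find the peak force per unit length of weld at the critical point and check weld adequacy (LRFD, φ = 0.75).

E62XX → F_EXX = 620 MPa.
Total weld length L_w = 340 mm. Treat welds as unit-width lines.
Polar moment about centroid: J = 2[d³/12 + d(b/2)²] = 2[170³/12 + 170×52.5²] = 1756000 mm³.
Direct shear f_v = P/L_w = 146×10³ / 340 = 429.4 N/mm (vertical).
Torsion M = P·e = 146×10³ × 105 = 15330000 N·mm.
Critical point at (x, y) = (52.5, 85) from centroid. f_tx = M·y/J = 742.1 N/mm; f_ty = M·x/J = 458.3 N/mm.
Resultant f_max = √[f_tx² + (f_v + f_ty)²] = √[742.1² + (429.4 + 458.3)²] = 1157 N/mm.
Capacity per unit length: φr_n = 0.75 × 0.6 × 620 × (0.707 × 5) = 986.3 N/mm.
1157 > 986.3 → NOT adequate.

f_max ≈ 1160 N/mm; NOT adequate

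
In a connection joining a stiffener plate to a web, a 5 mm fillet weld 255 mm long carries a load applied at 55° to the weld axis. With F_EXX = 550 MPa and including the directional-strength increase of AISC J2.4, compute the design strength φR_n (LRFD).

φR_n ≈ 306 kN

t_e = 0.707 × 5 = 3.535 mm; A_we = 3.535 × 255 = 901.4 mm².
Directional factor: 1.0 + 0.5 sin^1.5(55°) = 1.371.
F_nw = 0.6 × 550 × 1.371 = 452.3 MPa.
φR_n = 0.75 × 452.3 × 901.4 × 10⁻³ = 305.8 kN.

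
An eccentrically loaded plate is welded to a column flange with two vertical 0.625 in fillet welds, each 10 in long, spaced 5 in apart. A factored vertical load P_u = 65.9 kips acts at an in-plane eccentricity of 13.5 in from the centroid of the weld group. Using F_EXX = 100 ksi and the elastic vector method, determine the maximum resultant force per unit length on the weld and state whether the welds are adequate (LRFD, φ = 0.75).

Total weld length L_w = 20 in. Treat welds as unit-width lines.
Polar moment about centroid: J = 2[d³/12 + d(b/2)²] = 2[10³/12 + 10×2.5²] = 291.7 in³.
Direct shear f_v = P/L_w = 65.9 / 20 = 3.295 kip/in (vertical).
Torsion M = P·e = 65.9 × 13.5 = 889.65 kip·in.
Critical point at (x, y) = (2.5, 5) from centroid. f_tx = M·y/J = 15.25 kip/in; f_ty = M·x/J = 7.626 kip/in.
Resultant f_max = √[f_tx² + (f_v + f_ty)²] = √[15.25² + (3.295 + 7.626)²] = 18.76 kip/in.
Capacity per unit length: φr_n = 0.75 × 0.6 × 100 × (0.707 × 0.625) = 19.88 kip/in.
18.76 ≤ 19.88 → adequate.

f_max ≈ 18.8 kip/in; adequate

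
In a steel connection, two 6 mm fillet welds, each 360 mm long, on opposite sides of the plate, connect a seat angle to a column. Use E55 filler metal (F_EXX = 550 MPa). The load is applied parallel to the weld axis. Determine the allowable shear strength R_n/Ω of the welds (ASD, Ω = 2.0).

Effective throat t_e = 0.707 × 6 = 4.242 mm.
Total length L = 720 mm; A_we = 4.242 × 720 = 3054 mm².
F_nw = 0.6 F_EXX = 0.6 × 550 = 330 MPa.
R_n = 330 × 3054 × 10⁻³ = 1008 kN; R_n/Ω = 1008/2.0 = 503.9 kN.

R_n/Ω ≈ 504 kN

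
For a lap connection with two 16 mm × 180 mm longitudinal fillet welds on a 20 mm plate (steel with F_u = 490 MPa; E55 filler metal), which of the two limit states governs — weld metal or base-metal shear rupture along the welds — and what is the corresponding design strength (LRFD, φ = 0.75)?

E55XX → F_EXX = 550 MPa.
t_e = 0.707 × 16 = 11.31 mm; L = 360 mm.
Weld metal: φR_n = 0.75 × 0.6 × 550 × 11.31 × 360 × 10⁻³ = 1008 kN.
Base metal (shear rupture): φR_n = 0.75 × 0.6 × 490 × 20 × 360 × 10⁻³ = 1588 kN.
Governing: weld metal.

φR_n ≈ 1010 kN (weld metal governs)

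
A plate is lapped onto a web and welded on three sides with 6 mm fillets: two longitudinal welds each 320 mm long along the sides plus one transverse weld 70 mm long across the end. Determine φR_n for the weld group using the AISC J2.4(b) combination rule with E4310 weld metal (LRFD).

φR_n ≈ 583 kN

E43XX → F_EXX = 430 MPa.
t_e = 0.707 × 6 = 4.242 mm.
R_nwl = 0.6 × 430 × 4.242 × 640 × 10⁻³ = 700.4 kN (longitudinal, 2 welds).
R_nwt = 0.6 × 430 × 4.242 × 70 × 10⁻³ = 76.61 kN (transverse, base value).
(i) R_nwl + R_nwt = 777 kN; (ii) 0.85 R_nwl + 1.5 R_nwt = 710.3 kN.
R_n = max = 777 kN [governs: (i)]; φR_n = 582.8 kN.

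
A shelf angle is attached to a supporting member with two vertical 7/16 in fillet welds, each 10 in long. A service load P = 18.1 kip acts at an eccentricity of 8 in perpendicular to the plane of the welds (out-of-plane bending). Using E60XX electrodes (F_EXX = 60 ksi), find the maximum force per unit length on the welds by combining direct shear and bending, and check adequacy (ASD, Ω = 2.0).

f_max ≈ 4.44 kip/in; adequate

L_w = 2 × 10 = 20 in; section modulus (unit throat) S = 2 × L²/6 = 33.33 in².
Direct shear f_v = P/L_w = 18.1/20 = 0.905 kip/in.
Moment M = P × e = 18.1 × 8 = 144.8 kip·in; bending f_b = M/S = 4.344 kip/in.
f_max = √(f_v² + f_b²) = √(0.905² + 4.344²) = 4.437 kip/in.
r_n/Ω = (1/2.0) × 0.6 × 60 × (0.707 × 0.4375) = 5.568 kip/in → adequate.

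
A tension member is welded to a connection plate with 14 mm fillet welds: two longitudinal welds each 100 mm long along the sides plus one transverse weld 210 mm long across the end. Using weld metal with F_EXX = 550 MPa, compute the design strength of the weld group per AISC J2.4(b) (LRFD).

t_e = 0.707 × 14 = 9.898 mm.
R_nwl = 0.6 × 550 × 9.898 × 200 × 10⁻³ = 653.3 kN (longitudinal, 2 welds).
R_nwt = 0.6 × 550 × 9.898 × 210 × 10⁻³ = 685.9 kN (transverse, base value).
(i) R_nwl + R_nwt = 1339 kN; (ii) 0.85 R_nwl + 1.5 R_nwt = 1584 kN.
R_n = max = 1584 kN [governs: (ii)]; φR_n = 1188 kN.

φR_n ≈ 1190 kN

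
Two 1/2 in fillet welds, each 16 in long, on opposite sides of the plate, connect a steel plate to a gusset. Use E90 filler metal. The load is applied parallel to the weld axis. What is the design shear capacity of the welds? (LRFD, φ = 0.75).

φR_n ≈ 458 kip

E90XX → F_EXX = 90 ksi.
Effective throat t_e = 0.707 × 0.5 = 0.3535 in.
Total length L = 32 in; A_we = 0.3535 × 32 = 11.31 in².
F_nw = 0.6 F_EXX = 0.6 × 90 = 54 ksi.
φR_n = 0.75 × 54 × 11.31 = 458.1 kip.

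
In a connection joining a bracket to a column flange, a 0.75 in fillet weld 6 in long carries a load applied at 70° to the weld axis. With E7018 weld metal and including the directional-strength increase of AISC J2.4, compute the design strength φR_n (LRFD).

E70XX → F_EXX = 70 ksi.
t_e = 0.707 × 0.75 = 0.5302 in; A_we = 0.5302 × 6 = 3.181 in².
Directional factor: 1.0 + 0.5 sin^1.5(70°) = 1.455.
F_nw = 0.6 × 70 × 1.455 = 61.13 ksi.
φR_n = 0.75 × 61.13 × 3.181 = 145.9 kips.

φR_n ≈ 146 kips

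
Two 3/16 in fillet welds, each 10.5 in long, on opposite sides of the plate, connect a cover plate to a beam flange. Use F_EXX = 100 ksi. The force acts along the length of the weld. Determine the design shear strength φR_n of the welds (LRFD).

φR_n ≈ 125 kips

Effective throat t_e = 0.707 × 0.1875 = 0.1326 in.
Total length L = 21 in; A_we = 0.1326 × 21 = 2.784 in².
F_nw = 0.6 F_EXX = 0.6 × 100 = 60 ksi.
φR_n = 0.75 × 60 × 2.784 = 125.3 kips.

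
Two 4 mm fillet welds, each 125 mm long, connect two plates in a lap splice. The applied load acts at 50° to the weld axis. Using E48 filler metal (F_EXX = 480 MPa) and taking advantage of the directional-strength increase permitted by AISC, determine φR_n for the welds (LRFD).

t_e = 0.707 × 4 = 2.828 mm; A_we = 2.828 × 250 = 707 mm².
Directional factor: 1.0 + 0.5 sin^1.5(50°) = 1.335.
F_nw = 0.6 × 480 × 1.335 = 384.5 MPa.
φR_n = 0.75 × 384.5 × 707 × 10⁻³ = 203.9 kN.

φR_n ≈ 204 kN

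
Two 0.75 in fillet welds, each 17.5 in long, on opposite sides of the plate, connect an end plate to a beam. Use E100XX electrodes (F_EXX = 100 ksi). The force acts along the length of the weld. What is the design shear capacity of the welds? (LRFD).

φR_n ≈ 835 kips

Effective throat t_e = 0.707 × 0.75 = 0.5302 in.
Total length L = 35 in; A_we = 0.5302 × 35 = 18.56 in².
F_nw = 0.6 F_EXX = 0.6 × 100 = 60 ksi.
φR_n = 0.75 × 60 × 18.56 = 835.1 kips.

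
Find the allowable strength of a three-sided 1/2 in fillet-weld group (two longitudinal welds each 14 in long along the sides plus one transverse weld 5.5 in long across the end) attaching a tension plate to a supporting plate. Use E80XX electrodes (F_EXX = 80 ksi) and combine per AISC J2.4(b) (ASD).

t_e = 0.707 × 0.5 = 0.3535 in.
R_nwl = 0.6 × 80 × 0.3535 × 28 = 475.1 kip (longitudinal, 2 welds).
R_nwt = 0.6 × 80 × 0.3535 × 5.5 = 93.32 kip (transverse, base value).
(i) R_nwl + R_nwt = 568.4 kip; (ii) 0.85 R_nwl + 1.5 R_nwt = 543.8 kip.
R_n = max = 568.4 kip [governs: (i)]; R_n/Ω = 284.2 kip.

R_n/Ω ≈ 284 kip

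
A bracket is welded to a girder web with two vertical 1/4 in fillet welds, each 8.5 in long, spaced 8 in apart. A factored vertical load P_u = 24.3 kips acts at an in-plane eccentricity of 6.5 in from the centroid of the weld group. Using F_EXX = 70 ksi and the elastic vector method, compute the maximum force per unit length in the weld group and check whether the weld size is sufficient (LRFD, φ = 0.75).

Total weld length L_w = 17 in. Treat welds as unit-width lines.
Polar moment about centroid: J = 2[d³/12 + d(b/2)²] = 2[8.5³/12 + 8.5×4²] = 374.4 in³.
Direct shear f_v = P/L_w = 24.3 / 17 = 1.429 kip/in (vertical).
Torsion M = P·e = 24.3 × 6.5 = 157.95 kip·in.
Critical point at (x, y) = (4, 4.25) from centroid. f_tx = M·y/J = 1.793 kip/in; f_ty = M·x/J = 1.688 kip/in.
Resultant f_max = √[f_tx² + (f_v + f_ty)²] = √[1.793² + (1.429 + 1.688)²] = 3.596 kip/in.
Capacity per unit length: φr_n = 0.75 × 0.6 × 70 × (0.707 × 0.25) = 5.568 kip/in.
3.596 ≤ 5.568 → adequate.

f_max ≈ 3.6 kip/in; adequate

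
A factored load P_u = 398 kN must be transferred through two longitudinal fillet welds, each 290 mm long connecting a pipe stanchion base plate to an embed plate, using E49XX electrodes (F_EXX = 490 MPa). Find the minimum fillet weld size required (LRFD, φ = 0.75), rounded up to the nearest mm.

Total weld length L = 580 mm.
Required throat t_e = P_u / (φ × 0.6 F_EXX × L) = 398 / (0.75 × 0.6 × 490 × 580 × 10⁻³) = 3.112 mm.
Required leg w = t_e / 0.707 = 4.402 mm → use 5 mm.

w = 5 mm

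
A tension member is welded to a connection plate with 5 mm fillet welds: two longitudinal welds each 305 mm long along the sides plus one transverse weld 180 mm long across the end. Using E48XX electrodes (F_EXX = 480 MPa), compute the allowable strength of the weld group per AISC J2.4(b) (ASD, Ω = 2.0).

R_n/Ω ≈ 402 kN

t_e = 0.707 × 5 = 3.535 mm.
R_nwl = 0.6 × 480 × 3.535 × 610 × 10⁻³ = 621 kN (longitudinal, 2 welds).
R_nwt = 0.6 × 480 × 3.535 × 180 × 10⁻³ = 183.3 kN (transverse, base value).
(i) R_nwl + R_nwt = 804.3 kN; (ii) 0.85 R_nwl + 1.5 R_nwt = 802.8 kN.
R_n = max = 804.3 kN [governs: (i)]; R_n/Ω = 402.1 kN.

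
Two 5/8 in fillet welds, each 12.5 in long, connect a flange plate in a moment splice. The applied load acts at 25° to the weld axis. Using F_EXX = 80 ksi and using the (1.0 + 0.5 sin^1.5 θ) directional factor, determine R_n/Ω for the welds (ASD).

t_e = 0.707 × 0.625 = 0.4419 in; A_we = 0.4419 × 25 = 11.05 in².
Directional factor: 1.0 + 0.5 sin^1.5(25°) = 1.137.
F_nw = 0.6 × 80 × 1.137 = 54.59 ksi.
R_n/Ω = (54.59 × 11.05) / 2.0 = 301.5 kips.

R_n/Ω ≈ 302 kips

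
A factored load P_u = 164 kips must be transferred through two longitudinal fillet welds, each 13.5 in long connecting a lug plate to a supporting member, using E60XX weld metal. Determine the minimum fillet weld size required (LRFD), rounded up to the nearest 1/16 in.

w = 3/8 in

E60XX → F_EXX = 60 ksi.
Total weld length L = 27 in.
Required throat t_e = P_u / (φ × 0.6 F_EXX × L) = 164 / (0.75 × 0.6 × 60 × 27) = 0.225 in.
Required leg w = t_e / 0.707 = 0.3182 in → use 3/8 in.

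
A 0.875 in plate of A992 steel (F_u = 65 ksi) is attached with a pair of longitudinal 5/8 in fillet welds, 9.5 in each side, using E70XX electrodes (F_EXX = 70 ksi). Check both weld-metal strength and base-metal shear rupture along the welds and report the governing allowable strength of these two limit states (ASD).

t_e = 0.707 × 0.625 = 0.4419 in; L = 19 in.
Weld metal: R_n/Ω = (1/2.0) × 0.6 × 70 × 0.4419 × 19 = 176.3 kips.
Base metal (shear rupture): R_n/Ω = (1/2.0) × 0.6 × 65 × 0.875 × 19 = 324.2 kips.
Governing: weld metal.

R_n/Ω ≈ 176 kips (weld metal governs)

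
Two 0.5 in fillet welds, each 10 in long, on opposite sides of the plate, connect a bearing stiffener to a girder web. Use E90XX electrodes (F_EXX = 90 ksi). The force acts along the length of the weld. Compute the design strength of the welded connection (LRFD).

φR_n ≈ 286 kips

Effective throat t_e = 0.707 × 0.5 = 0.3535 in.
Total length L = 20 in; A_we = 0.3535 × 20 = 7.07 in².
F_nw = 0.6 F_EXX = 0.6 × 90 = 54 ksi.
φR_n = 0.75 × 54 × 7.07 = 286.3 kips.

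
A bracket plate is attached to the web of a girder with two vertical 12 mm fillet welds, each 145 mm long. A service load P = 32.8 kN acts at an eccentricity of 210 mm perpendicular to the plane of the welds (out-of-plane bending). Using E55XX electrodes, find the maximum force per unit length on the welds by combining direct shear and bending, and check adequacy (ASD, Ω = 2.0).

E55XX → F_EXX = 550 MPa.
L_w = 2 × 145 = 290 mm; section modulus (unit throat) S = 2 × L²/6 = 7008 mm².
Direct shear f_v = P/L_w = 32.8×10³/290 = 113.1 N/mm.
Moment M = P × e = 32.8×10³ × 210 = 6888000 N·mm; bending f_b = M/S = 982.8 N/mm.
f_max = √(f_v² + f_b²) = √(113.1² + 982.8²) = 989.3 N/mm.
r_n/Ω = (1/2.0) × 0.6 × 550 × (0.707 × 12) = 1400 N/mm → adequate.

f_max ≈ 989 N/mm; adequate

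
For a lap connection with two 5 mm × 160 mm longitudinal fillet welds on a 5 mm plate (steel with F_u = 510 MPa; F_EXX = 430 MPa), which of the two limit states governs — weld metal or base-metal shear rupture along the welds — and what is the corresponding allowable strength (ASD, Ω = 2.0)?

R_n/Ω ≈ 146 kN (weld metal governs)

t_e = 0.707 × 5 = 3.535 mm; L = 320 mm.
Weld metal: R_n/Ω = (1/2.0) × 0.6 × 430 × 3.535 × 320 × 10⁻³ = 145.9 kN.
Base metal (shear rupture): R_n/Ω = (1/2.0) × 0.6 × 510 × 5 × 320 × 10⁻³ = 244.8 kN.
Governing: weld metal.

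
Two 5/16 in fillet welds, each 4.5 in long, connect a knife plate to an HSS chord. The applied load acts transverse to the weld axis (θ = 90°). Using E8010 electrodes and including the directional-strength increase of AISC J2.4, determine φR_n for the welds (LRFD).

φR_n ≈ 107 kip

E80XX → F_EXX = 80 ksi.
t_e = 0.707 × 0.3125 = 0.2209 in; A_we = 0.2209 × 9 = 1.988 in².
Directional factor: 1.0 + 0.5 sin^1.5(90°) = 1.5.
F_nw = 0.6 × 80 × 1.5 = 72 ksi.
φR_n = 0.75 × 72 × 1.988 = 107.4 kip.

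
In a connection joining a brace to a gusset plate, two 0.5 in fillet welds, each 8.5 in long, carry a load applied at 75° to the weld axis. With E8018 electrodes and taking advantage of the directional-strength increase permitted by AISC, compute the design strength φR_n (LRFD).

E80XX → F_EXX = 80 ksi.
t_e = 0.707 × 0.5 = 0.3535 in; A_we = 0.3535 × 17 = 6.01 in².
Directional factor: 1.0 + 0.5 sin^1.5(75°) = 1.475.
F_nw = 0.6 × 80 × 1.475 = 70.78 ksi.
φR_n = 0.75 × 70.78 × 6.01 = 319 kips.

φR_n ≈ 319 kips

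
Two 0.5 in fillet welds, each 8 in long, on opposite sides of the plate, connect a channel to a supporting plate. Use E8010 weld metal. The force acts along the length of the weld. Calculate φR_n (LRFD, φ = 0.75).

φR_n ≈ 204 kips

E80XX → F_EXX = 80 ksi.
Effective throat t_e = 0.707 × 0.5 = 0.3535 in.
Total length L = 16 in; A_we = 0.3535 × 16 = 5.656 in².
F_nw = 0.6 F_EXX = 0.6 × 80 = 48 ksi.
φR_n = 0.75 × 48 × 5.656 = 203.6 kips.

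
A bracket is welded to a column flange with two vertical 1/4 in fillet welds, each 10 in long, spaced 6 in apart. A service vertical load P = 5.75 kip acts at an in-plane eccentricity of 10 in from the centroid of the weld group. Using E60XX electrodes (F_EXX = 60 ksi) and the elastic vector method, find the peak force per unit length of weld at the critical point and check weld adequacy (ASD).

Total weld length L_w = 20 in. Treat welds as unit-width lines.
Polar moment about centroid: J = 2[d³/12 + d(b/2)²] = 2[10³/12 + 10×3²] = 346.7 in³.
Direct shear f_v = P/L_w = 5.75 / 20 = 0.2875 kip/in (vertical).
Torsion M = P·e = 5.75 × 10 = 57.5 kip·in.
Critical point at (x, y) = (3, 5) from centroid. f_tx = M·y/J = 0.8293 kip/in; f_ty = M·x/J = 0.4976 kip/in.
Resultant f_max = √[f_tx² + (f_v + f_ty)²] = √[0.8293² + (0.2875 + 0.4976)²] = 1.142 kip/in.
Capacity per unit length: r_n/Ω = (1/2.0) × 0.6 × 60 × (0.707 × 0.25) = 3.181 kip/in.
1.142 ≤ 3.181 → adequate.

f_max ≈ 1.14 kip/in; adequate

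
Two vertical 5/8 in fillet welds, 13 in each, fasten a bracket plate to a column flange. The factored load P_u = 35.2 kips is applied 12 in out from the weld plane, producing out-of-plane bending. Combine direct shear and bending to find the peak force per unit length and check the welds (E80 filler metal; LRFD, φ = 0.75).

E80XX → F_EXX = 80 ksi.
L_w = 2 × 13 = 26 in; section modulus (unit throat) S = 2 × L²/6 = 56.33 in².
Direct shear f_v = P/L_w = 35.2/26 = 1.354 kip/in.
Moment M = P × e = 35.2 × 12 = 422.4 kip·in; bending f_b = M/S = 7.498 kip/in.
f_max = √(f_v² + f_b²) = √(1.354² + 7.498²) = 7.619 kip/in.
φr_n = 0.75 × 0.6 × 80 × (0.707 × 0.625) = 15.91 kip/in → adequate.

f_max ≈ 7.62 kip/in; adequate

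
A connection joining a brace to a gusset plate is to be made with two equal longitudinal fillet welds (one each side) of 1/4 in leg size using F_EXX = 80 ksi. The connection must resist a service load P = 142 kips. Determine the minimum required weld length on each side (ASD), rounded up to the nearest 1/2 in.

L = 17 in on each side

Throat t_e = 0.707 × 0.25 = 0.1767 in.
r_n/Ω = (0.6 × 80 × 0.1767) / 2.0 = 4.242 kip/in.
L_req = P / (r_n/Ω) = 142 / 4.242 = 33.47 in total.
Per side: 33.47 / 2 = 16.74 in.
Round up → use L = 17 in on each side.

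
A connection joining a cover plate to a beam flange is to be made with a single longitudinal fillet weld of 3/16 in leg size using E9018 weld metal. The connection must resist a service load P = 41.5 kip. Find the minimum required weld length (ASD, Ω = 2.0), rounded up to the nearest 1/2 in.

L = 12 in

E90XX → F_EXX = 90 ksi.
Throat t_e = 0.707 × 0.1875 = 0.1326 in.
r_n/Ω = (0.6 × 90 × 0.1326) / 2.0 = 3.579 kip/in.
L_req = P / (r_n/Ω) = 41.5 / 3.579 = 11.59 in total.
Round up → use L = 12 in.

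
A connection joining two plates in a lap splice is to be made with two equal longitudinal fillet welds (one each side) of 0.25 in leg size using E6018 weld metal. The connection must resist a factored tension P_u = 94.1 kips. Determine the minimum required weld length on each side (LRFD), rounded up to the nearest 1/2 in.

L = 10 in on each side

E60XX → F_EXX = 60 ksi.
Throat t_e = 0.707 × 0.25 = 0.1767 in.
φr_n = 0.75 × 0.6 × 60 × 0.1767 = 4.772 kips/in.
L_req = P_u / φr_n = 94.1 / 4.772 = 19.72 in total.
Per side: 19.72 / 2 = 9.859 in.
Round up → use L = 10 in on each side.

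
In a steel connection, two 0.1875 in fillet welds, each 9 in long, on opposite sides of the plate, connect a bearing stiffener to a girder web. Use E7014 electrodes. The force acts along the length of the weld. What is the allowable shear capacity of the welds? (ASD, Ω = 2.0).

R_n/Ω ≈ 50.1 kip

E70XX → F_EXX = 70 ksi.
Effective throat t_e = 0.707 × 0.1875 = 0.1326 in.
Total length L = 18 in; A_we = 0.1326 × 18 = 2.386 in².
F_nw = 0.6 F_EXX = 0.6 × 70 = 42 ksi.
R_n = 42 × 2.386 = 100.2 kip; R_n/Ω = 100.2/2.0 = 50.11 kip.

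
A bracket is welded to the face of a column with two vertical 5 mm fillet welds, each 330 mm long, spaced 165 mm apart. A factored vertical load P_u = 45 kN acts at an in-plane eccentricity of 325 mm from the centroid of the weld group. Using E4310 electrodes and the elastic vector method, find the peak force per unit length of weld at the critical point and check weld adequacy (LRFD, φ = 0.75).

f_max ≈ 294 N/mm; adequate

E43XX → F_EXX = 430 MPa.
Total weld length L_w = 660 mm. Treat welds as unit-width lines.
Polar moment about centroid: J = 2[d³/12 + d(b/2)²] = 2[330³/12 + 330×82.5²] = 10480000 mm³.
Direct shear f_v = P/L_w = 45×10³ / 660 = 68.18 N/mm (vertical).
Torsion M = P·e = 45×10³ × 325 = 14625000 N·mm.
Critical point at (x, y) = (82.5, 165) from centroid. f_tx = M·y/J = 230.2 N/mm; f_ty = M·x/J = 115.1 N/mm.
Resultant f_max = √[f_tx² + (f_v + f_ty)²] = √[230.2² + (68.18 + 115.1)²] = 294.3 N/mm.
Capacity per unit length: φr_n = 0.75 × 0.6 × 430 × (0.707 × 5) = 684 N/mm.
294.3 ≤ 684 → adequate.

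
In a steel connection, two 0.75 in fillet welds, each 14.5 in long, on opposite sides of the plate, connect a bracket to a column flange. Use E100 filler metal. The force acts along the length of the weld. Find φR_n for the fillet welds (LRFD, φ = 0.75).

E100XX → F_EXX = 100 ksi.
Effective throat t_e = 0.707 × 0.75 = 0.5302 in.
Total length L = 29 in; A_we = 0.5302 × 29 = 15.38 in².
F_nw = 0.6 F_EXX = 0.6 × 100 = 60 ksi.
φR_n = 0.75 × 60 × 15.38 = 692 kips.

φR_n ≈ 692 kips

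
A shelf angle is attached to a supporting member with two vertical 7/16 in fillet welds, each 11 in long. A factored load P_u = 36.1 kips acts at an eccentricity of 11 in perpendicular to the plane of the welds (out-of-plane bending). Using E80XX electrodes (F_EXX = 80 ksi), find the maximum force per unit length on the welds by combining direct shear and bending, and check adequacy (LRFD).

L_w = 2 × 11 = 22 in; section modulus (unit throat) S = 2 × L²/6 = 40.33 in².
Direct shear f_v = P/L_w = 36.1/22 = 1.641 kip/in.
Moment M = P × e = 36.1 × 11 = 397.1 kip·in; bending f_b = M/S = 9.845 kip/in.
f_max = √(f_v² + f_b²) = √(1.641² + 9.845²) = 9.981 kip/in.
φr_n = 0.75 × 0.6 × 80 × (0.707 × 0.4375) = 11.14 kip/in → adequate.

f_max ≈ 9.98 kip/in; adequate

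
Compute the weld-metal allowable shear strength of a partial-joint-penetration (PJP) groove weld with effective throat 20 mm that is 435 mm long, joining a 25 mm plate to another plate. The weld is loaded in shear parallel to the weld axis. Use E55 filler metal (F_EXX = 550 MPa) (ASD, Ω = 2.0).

R_n/Ω ≈ 1440 kN

Effective throat (given) t_e = 20 mm.
A_we = 20 × 435 = 8700 mm².
F_nw = 0.6 F_EXX = 330 MPa.
R_n/Ω = (330 × 8700) / 2.0 × 10⁻³ = 1436 kN.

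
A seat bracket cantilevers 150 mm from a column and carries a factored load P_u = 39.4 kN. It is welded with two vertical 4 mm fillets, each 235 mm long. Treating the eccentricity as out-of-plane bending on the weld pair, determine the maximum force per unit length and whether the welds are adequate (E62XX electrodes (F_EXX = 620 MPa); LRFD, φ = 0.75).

f_max ≈ 332 N/mm; adequate

L_w = 2 × 235 = 470 mm; section modulus (unit throat) S = 2 × L²/6 = 18410 mm².
Direct shear f_v = P/L_w = 39.4×10³/470 = 83.83 N/mm.
Moment M = P × e = 39.4×10³ × 150 = 5910000 N·mm; bending f_b = M/S = 321.1 N/mm.
f_max = √(f_v² + f_b²) = √(83.83² + 321.1²) = 331.8 N/mm.
φr_n = 0.75 × 0.6 × 620 × (0.707 × 4) = 789 N/mm → adequate.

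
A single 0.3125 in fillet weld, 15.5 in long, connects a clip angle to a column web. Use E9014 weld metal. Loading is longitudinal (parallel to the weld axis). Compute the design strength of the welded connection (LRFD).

φR_n ≈ 139 kips

E90XX → F_EXX = 90 ksi.
Effective throat t_e = 0.707 × 0.3125 = 0.2209 in.
Total length L = 15.5 in; A_we = 0.2209 × 15.5 = 3.425 in².
F_nw = 0.6 F_EXX = 0.6 × 90 = 54 ksi.
φR_n = 0.75 × 54 × 3.425 = 138.7 kips.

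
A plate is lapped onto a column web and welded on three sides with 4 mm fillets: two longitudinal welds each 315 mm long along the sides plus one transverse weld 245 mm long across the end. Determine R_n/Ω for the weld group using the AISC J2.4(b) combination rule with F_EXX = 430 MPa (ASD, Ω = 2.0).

t_e = 0.707 × 4 = 2.828 mm.
R_nwl = 0.6 × 430 × 2.828 × 630 × 10⁻³ = 459.7 kN (longitudinal, 2 welds).
R_nwt = 0.6 × 430 × 2.828 × 245 × 10⁻³ = 178.8 kN (transverse, base value).
(i) R_nwl + R_nwt = 638.4 kN; (ii) 0.85 R_nwl + 1.5 R_nwt = 658.9 kN.
R_n = max = 658.9 kN [governs: (ii)]; R_n/Ω = 329.4 kN.

R_n/Ω ≈ 329 kN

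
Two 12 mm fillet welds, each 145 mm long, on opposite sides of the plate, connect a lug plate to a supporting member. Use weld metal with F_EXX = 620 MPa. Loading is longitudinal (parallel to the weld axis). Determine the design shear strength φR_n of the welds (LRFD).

φR_n ≈ 686 kN

Effective throat t_e = 0.707 × 12 = 8.484 mm.
Total length L = 290 mm; A_we = 8.484 × 290 = 2460 mm².
F_nw = 0.6 F_EXX = 0.6 × 620 = 372 MPa.
φR_n = 0.75 × 372 × 2460 × 10⁻³ = 686.4 kN.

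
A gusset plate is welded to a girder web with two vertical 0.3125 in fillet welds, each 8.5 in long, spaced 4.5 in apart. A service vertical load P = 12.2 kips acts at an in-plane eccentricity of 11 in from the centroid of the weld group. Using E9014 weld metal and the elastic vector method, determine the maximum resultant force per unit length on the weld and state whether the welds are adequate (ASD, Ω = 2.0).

E90XX → F_EXX = 90 ksi.
Total weld length L_w = 17 in. Treat welds as unit-width lines.
Polar moment about centroid: J = 2[d³/12 + d(b/2)²] = 2[8.5³/12 + 8.5×2.25²] = 188.4 in³.
Direct shear f_v = P/L_w = 12.2 / 17 = 0.7176 kip/in (vertical).
Torsion M = P·e = 12.2 × 11 = 134.2 kip·in.
Critical point at (x, y) = (2.25, 4.25) from centroid. f_tx = M·y/J = 3.027 kip/in; f_ty = M·x/J = 1.603 kip/in.
Resultant f_max = √[f_tx² + (f_v + f_ty)²] = √[3.027² + (0.7176 + 1.603)²] = 3.814 kip/in.
Capacity per unit length: r_n/Ω = (1/2.0) × 0.6 × 90 × (0.707 × 0.3125) = 5.965 kip/in.
3.814 ≤ 5.965 → adequate.

f_max ≈ 3.81 kip/in; adequate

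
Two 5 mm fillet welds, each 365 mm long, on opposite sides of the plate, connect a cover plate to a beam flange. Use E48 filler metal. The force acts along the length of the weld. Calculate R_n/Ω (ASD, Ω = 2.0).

E48XX → F_EXX = 480 MPa.
Effective throat t_e = 0.707 × 5 = 3.535 mm.
Total length L = 730 mm; A_we = 3.535 × 730 = 2581 mm².
F_nw = 0.6 F_EXX = 0.6 × 480 = 288 MPa.
R_n = 288 × 2581 × 10⁻³ = 743.2 kN; R_n/Ω = 743.2/2.0 = 371.6 kN.

R_n/Ω ≈ 372 kN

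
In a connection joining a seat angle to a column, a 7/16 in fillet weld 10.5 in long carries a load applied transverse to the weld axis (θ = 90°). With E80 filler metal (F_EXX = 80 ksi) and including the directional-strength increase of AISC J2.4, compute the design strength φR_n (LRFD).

φR_n ≈ 175 kips

t_e = 0.707 × 0.4375 = 0.3093 in; A_we = 0.3093 × 10.5 = 3.248 in².
Directional factor: 1.0 + 0.5 sin^1.5(90°) = 1.5.
F_nw = 0.6 × 80 × 1.5 = 72 ksi.
φR_n = 0.75 × 72 × 3.248 = 175.4 kips.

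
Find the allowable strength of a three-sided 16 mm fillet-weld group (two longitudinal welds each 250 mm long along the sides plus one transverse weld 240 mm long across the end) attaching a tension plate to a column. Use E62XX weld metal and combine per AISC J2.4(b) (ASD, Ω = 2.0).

E62XX → F_EXX = 620 MPa.
t_e = 0.707 × 16 = 11.31 mm.
R_nwl = 0.6 × 620 × 11.31 × 500 × 10⁻³ = 2104 kN (longitudinal, 2 welds).
R_nwt = 0.6 × 620 × 11.31 × 240 × 10⁻³ = 1010 kN (transverse, base value).
(i) R_nwl + R_nwt = 3114 kN; (ii) 0.85 R_nwl + 1.5 R_nwt = 3303 kN.
R_n = max = 3303 kN [governs: (ii)]; R_n/Ω = 1652 kN.

R_n/Ω ≈ 1650 kN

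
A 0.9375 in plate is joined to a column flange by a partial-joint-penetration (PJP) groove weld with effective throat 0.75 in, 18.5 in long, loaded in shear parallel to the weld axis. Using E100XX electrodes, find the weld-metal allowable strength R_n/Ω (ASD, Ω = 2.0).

E100XX → F_EXX = 100 ksi.
Effective throat (given) t_e = 0.75 in.
A_we = 0.75 × 18.5 = 13.88 in².
F_nw = 0.6 F_EXX = 60 ksi.
R_n/Ω = (60 × 13.88) / 2.0 = 416.2 kip.

R_n/Ω ≈ 416 kip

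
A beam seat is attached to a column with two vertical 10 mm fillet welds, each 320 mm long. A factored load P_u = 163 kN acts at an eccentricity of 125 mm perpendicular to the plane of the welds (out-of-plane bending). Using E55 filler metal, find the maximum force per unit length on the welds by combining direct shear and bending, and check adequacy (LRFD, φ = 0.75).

f_max ≈ 649 N/mm; adequate

E55XX → F_EXX = 550 MPa.
L_w = 2 × 320 = 640 mm; section modulus (unit throat) S = 2 × L²/6 = 34130 mm².
Direct shear f_v = P/L_w = 163×10³/640 = 254.7 N/mm.
Moment M = P × e = 163×10³ × 125 = 20375000 N·mm; bending f_b = M/S = 596.9 N/mm.
f_max = √(f_v² + f_b²) = √(254.7² + 596.9²) = 649 N/mm.
φr_n = 0.75 × 0.6 × 550 × (0.707 × 10) = 1750 N/mm → adequate.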